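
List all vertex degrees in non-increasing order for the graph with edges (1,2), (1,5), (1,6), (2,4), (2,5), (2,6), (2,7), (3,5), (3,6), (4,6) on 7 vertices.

Step 1: Count edges incident to each vertex:
  deg(1) = 3 (neighbors: 2, 5, 6)
  deg(2) = 5 (neighbors: 1, 4, 5, 6, 7)
  deg(3) = 2 (neighbors: 5, 6)
  deg(4) = 2 (neighbors: 2, 6)
  deg(5) = 3 (neighbors: 1, 2, 3)
  deg(6) = 4 (neighbors: 1, 2, 3, 4)
  deg(7) = 1 (neighbors: 2)

Step 2: Sort degrees in non-increasing order:
  Degrees: [3, 5, 2, 2, 3, 4, 1] -> sorted: [5, 4, 3, 3, 2, 2, 1]

Degree sequence: [5, 4, 3, 3, 2, 2, 1]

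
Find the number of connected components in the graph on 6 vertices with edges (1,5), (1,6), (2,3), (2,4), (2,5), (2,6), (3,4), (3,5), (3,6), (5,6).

Step 1: Build adjacency list from edges:
  1: 5, 6
  2: 3, 4, 5, 6
  3: 2, 4, 5, 6
  4: 2, 3
  5: 1, 2, 3, 6
  6: 1, 2, 3, 5

Step 2: Run BFS/DFS from vertex 1:
  Visited: {1, 5, 6, 2, 3, 4}
  Reached 6 of 6 vertices

Step 3: All 6 vertices reached from vertex 1, so the graph is connected.
Number of connected components: 1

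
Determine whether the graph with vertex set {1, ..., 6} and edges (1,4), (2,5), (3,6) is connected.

Step 1: Build adjacency list from edges:
  1: 4
  2: 5
  3: 6
  4: 1
  5: 2
  6: 3

Step 2: Run BFS/DFS from vertex 1:
  Visited: {1, 4}
  Reached 2 of 6 vertices

Step 3: Only 2 of 6 vertices reached. Graph is disconnected.
Connected components: {1, 4}, {2, 5}, {3, 6}
Answer: No, the graph is not connected (3 components).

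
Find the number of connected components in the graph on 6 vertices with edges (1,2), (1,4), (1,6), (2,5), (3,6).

Step 1: Build adjacency list from edges:
  1: 2, 4, 6
  2: 1, 5
  3: 6
  4: 1
  5: 2
  6: 1, 3

Step 2: Run BFS/DFS from vertex 1:
  Visited: {1, 2, 4, 6, 5, 3}
  Reached 6 of 6 vertices

Step 3: All 6 vertices reached from vertex 1, so the graph is connected.
Number of connected components: 1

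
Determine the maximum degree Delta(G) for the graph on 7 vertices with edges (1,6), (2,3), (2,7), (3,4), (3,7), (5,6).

Step 1: Count edges incident to each vertex:
  deg(1) = 1 (neighbors: 6)
  deg(2) = 2 (neighbors: 3, 7)
  deg(3) = 3 (neighbors: 2, 4, 7)
  deg(4) = 1 (neighbors: 3)
  deg(5) = 1 (neighbors: 6)
  deg(6) = 2 (neighbors: 1, 5)
  deg(7) = 2 (neighbors: 2, 3)

Step 2: Find maximum:
  max(1, 2, 3, 1, 1, 2, 2) = 3 (vertex 3)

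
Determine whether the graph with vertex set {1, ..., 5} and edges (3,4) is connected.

Step 1: Build adjacency list from edges:
  1: (none)
  2: (none)
  3: 4
  4: 3
  5: (none)

Step 2: Run BFS/DFS from vertex 1:
  Visited: {1}
  Reached 1 of 5 vertices

Step 3: Only 1 of 5 vertices reached. Graph is disconnected.
Connected components: {1}, {2}, {3, 4}, {5}
Answer: No, the graph is not connected (4 components).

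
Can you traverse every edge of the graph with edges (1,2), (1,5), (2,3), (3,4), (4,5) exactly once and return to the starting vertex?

Step 1: Find the degree of each vertex:
  deg(1) = 2
  deg(2) = 2
  deg(3) = 2
  deg(4) = 2
  deg(5) = 2

Step 2: Count vertices with odd degree:
  All vertices have even degree (0 odd-degree vertices)

Step 3: Apply Euler's theorem:
  - Eulerian circuit exists iff graph is connected and all vertices have even degree
  - Eulerian path exists iff graph is connected and has 0 or 2 odd-degree vertices

Graph is connected with 0 odd-degree vertices.
Both Eulerian circuit and Eulerian path exist.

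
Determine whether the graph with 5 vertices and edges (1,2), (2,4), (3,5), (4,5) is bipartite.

Step 1: Attempt 2-coloring using BFS:
  Start at vertex 1, assign color 0
  Color vertex 2 with color 1 (neighbor of 1)
  Color vertex 4 with color 0 (neighbor of 2)
  Color vertex 5 with color 1 (neighbor of 4)
  Color vertex 3 with color 0 (neighbor of 5)

Step 2: 2-coloring succeeded. No conflicts found.
  Set A (color 0): {1, 3, 4}
  Set B (color 1): {2, 5}

The graph is bipartite with partition {1, 3, 4}, {2, 5}.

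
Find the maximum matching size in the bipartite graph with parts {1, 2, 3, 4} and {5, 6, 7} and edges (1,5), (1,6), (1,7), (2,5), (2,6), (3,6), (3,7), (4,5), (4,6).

Step 1: List the neighbors of each left vertex:
  1: 5, 6, 7
  2: 5, 6
  3: 6, 7
  4: 5, 6

Step 2: Greedily match left vertices, then look for augmenting paths:
  Match 1 -- 5
  Match 2 -- 6
  Match 3 -- 7
  No augmenting path remains.

Step 3: Verify this is maximum:
  Matching size 3 = min(|L|, |R|) = min(4, 3), which is an upper bound, so this matching is maximum.

Maximum matching: {(1,5), (2,6), (3,7)}
Size: 3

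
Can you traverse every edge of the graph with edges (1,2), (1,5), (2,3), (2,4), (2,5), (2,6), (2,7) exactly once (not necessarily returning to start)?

Step 1: Find the degree of each vertex:
  deg(1) = 2
  deg(2) = 6
  deg(3) = 1
  deg(4) = 1
  deg(5) = 2
  deg(6) = 1
  deg(7) = 1

Step 2: Count vertices with odd degree:
  Odd-degree vertices: 3, 4, 6, 7 (4 total)

Step 3: Apply Euler's theorem:
  - Eulerian circuit exists iff graph is connected and all vertices have even degree
  - Eulerian path exists iff graph is connected and has 0 or 2 odd-degree vertices

Graph has 4 odd-degree vertices (need 0 or 2).
Neither Eulerian path nor Eulerian circuit exists.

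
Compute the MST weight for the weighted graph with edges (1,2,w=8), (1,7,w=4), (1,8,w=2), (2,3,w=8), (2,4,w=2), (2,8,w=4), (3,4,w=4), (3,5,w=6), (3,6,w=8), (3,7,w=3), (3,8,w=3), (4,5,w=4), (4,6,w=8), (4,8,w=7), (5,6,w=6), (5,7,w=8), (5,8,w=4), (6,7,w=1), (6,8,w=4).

Apply Kruskal's algorithm (sort edges by weight, add if no cycle):

Sorted edges by weight:
  (6,7) w=1
  (1,8) w=2
  (2,4) w=2
  (3,7) w=3
  (3,8) w=3
  (1,7) w=4
  (2,8) w=4
  (3,4) w=4
  (4,5) w=4
  (5,8) w=4
  (6,8) w=4
  (3,5) w=6
  (5,6) w=6
  (4,8) w=7
  (1,2) w=8
  (2,3) w=8
  (3,6) w=8
  (4,6) w=8
  (5,7) w=8

Add edge (6,7) w=1 -- no cycle. Running total: 1
Add edge (1,8) w=2 -- no cycle. Running total: 3
Add edge (2,4) w=2 -- no cycle. Running total: 5
Add edge (3,7) w=3 -- no cycle. Running total: 8
Add edge (3,8) w=3 -- no cycle. Running total: 11
Skip edge (1,7) w=4 -- would create cycle
Add edge (2,8) w=4 -- no cycle. Running total: 15
Skip edge (3,4) w=4 -- would create cycle
Add edge (4,5) w=4 -- no cycle. Running total: 19

MST edges: (6,7,w=1), (1,8,w=2), (2,4,w=2), (3,7,w=3), (3,8,w=3), (2,8,w=4), (4,5,w=4)
Total MST weight: 1 + 2 + 2 + 3 + 3 + 4 + 4 = 19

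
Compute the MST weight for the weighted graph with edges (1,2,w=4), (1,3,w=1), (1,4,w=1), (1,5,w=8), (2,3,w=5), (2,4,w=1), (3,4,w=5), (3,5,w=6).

Apply Kruskal's algorithm (sort edges by weight, add if no cycle):

Sorted edges by weight:
  (1,4) w=1
  (1,3) w=1
  (2,4) w=1
  (1,2) w=4
  (2,3) w=5
  (3,4) w=5
  (3,5) w=6
  (1,5) w=8

Add edge (1,4) w=1 -- no cycle. Running total: 1
Add edge (1,3) w=1 -- no cycle. Running total: 2
Add edge (2,4) w=1 -- no cycle. Running total: 3
Skip edge (1,2) w=4 -- would create cycle
Skip edge (2,3) w=5 -- would create cycle
Skip edge (3,4) w=5 -- would create cycle
Add edge (3,5) w=6 -- no cycle. Running total: 9

MST edges: (1,4,w=1), (1,3,w=1), (2,4,w=1), (3,5,w=6)
Total MST weight: 1 + 1 + 1 + 6 = 9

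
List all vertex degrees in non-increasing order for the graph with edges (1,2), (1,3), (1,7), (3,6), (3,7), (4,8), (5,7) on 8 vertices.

Step 1: Count edges incident to each vertex:
  deg(1) = 3 (neighbors: 2, 3, 7)
  deg(2) = 1 (neighbors: 1)
  deg(3) = 3 (neighbors: 1, 6, 7)
  deg(4) = 1 (neighbors: 8)
  deg(5) = 1 (neighbors: 7)
  deg(6) = 1 (neighbors: 3)
  deg(7) = 3 (neighbors: 1, 3, 5)
  deg(8) = 1 (neighbors: 4)

Step 2: Sort degrees in non-increasing order:
  Degrees: [3, 1, 3, 1, 1, 1, 3, 1] -> sorted: [3, 3, 3, 1, 1, 1, 1, 1]

Degree sequence: [3, 3, 3, 1, 1, 1, 1, 1]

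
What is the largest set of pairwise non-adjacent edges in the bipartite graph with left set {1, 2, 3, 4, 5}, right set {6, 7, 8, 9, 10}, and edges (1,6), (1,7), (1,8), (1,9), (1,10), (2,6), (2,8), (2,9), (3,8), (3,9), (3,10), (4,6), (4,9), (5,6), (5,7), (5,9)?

Step 1: List the neighbors of each left vertex:
  1: 6, 7, 8, 9, 10
  2: 6, 8, 9
  3: 8, 9, 10
  4: 6, 9
  5: 6, 7, 9

Step 2: Greedily match left vertices, then look for augmenting paths:
  Match 1 -- 10
  Match 2 -- 8
  Match 3 -- 9
  Match 4 -- 6
  Match 5 -- 7
  No augmenting path remains.

Step 3: Verify this is maximum:
  Matching size 5 = min(|L|, |R|) = min(5, 5), which is an upper bound, so this matching is maximum.

Maximum matching: {(1,10), (2,8), (3,9), (4,6), (5,7)}
Size: 5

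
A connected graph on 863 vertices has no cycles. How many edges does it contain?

A tree on n vertices always has exactly n - 1 edges.
For n = 863: edges = 863 - 1 = 862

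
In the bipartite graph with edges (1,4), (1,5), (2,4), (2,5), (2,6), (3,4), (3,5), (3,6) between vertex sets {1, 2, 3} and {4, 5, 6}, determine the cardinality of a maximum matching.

Step 1: List the neighbors of each left vertex:
  1: 4, 5
  2: 4, 5, 6
  3: 4, 5, 6

Step 2: Greedily match left vertices, then look for augmenting paths:
  Match 1 -- 4
  Match 2 -- 5
  Match 3 -- 6
  No augmenting path remains.

Step 3: Verify this is maximum:
  Matching size 3 = min(|L|, |R|) = min(3, 3), which is an upper bound, so this matching is maximum.

Maximum matching: {(1,4), (2,5), (3,6)}
Size: 3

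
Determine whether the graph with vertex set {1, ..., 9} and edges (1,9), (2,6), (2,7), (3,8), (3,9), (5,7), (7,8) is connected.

Step 1: Build adjacency list from edges:
  1: 9
  2: 6, 7
  3: 8, 9
  4: (none)
  5: 7
  6: 2
  7: 2, 5, 8
  8: 3, 7
  9: 1, 3

Step 2: Run BFS/DFS from vertex 1:
  Visited: {1, 9, 3, 8, 7, 2, 5, 6}
  Reached 8 of 9 vertices

Step 3: Only 8 of 9 vertices reached. Graph is disconnected.
Connected components: {1, 2, 3, 5, 6, 7, 8, 9}, {4}
Answer: No, the graph is not connected (2 components).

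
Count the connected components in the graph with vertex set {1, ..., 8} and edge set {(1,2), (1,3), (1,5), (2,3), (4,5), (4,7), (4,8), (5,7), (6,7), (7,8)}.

Step 1: Build adjacency list from edges:
  1: 2, 3, 5
  2: 1, 3
  3: 1, 2
  4: 5, 7, 8
  5: 1, 4, 7
  6: 7
  7: 4, 5, 6, 8
  8: 4, 7

Step 2: Run BFS/DFS from vertex 1:
  Visited: {1, 2, 3, 5, 4, 7, 8, 6}
  Reached 8 of 8 vertices

Step 3: All 8 vertices reached from vertex 1, so the graph is connected.
Number of connected components: 1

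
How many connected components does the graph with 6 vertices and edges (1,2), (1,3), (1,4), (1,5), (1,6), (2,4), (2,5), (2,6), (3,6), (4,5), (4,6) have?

Step 1: Build adjacency list from edges:
  1: 2, 3, 4, 5, 6
  2: 1, 4, 5, 6
  3: 1, 6
  4: 1, 2, 5, 6
  5: 1, 2, 4
  6: 1, 2, 3, 4

Step 2: Run BFS/DFS from vertex 1:
  Visited: {1, 2, 3, 4, 5, 6}
  Reached 6 of 6 vertices

Step 3: All 6 vertices reached from vertex 1, so the graph is connected.
Number of connected components: 1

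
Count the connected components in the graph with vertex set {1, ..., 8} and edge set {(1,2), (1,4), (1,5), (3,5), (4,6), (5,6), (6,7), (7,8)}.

Step 1: Build adjacency list from edges:
  1: 2, 4, 5
  2: 1
  3: 5
  4: 1, 6
  5: 1, 3, 6
  6: 4, 5, 7
  7: 6, 8
  8: 7

Step 2: Run BFS/DFS from vertex 1:
  Visited: {1, 2, 4, 5, 6, 3, 7, 8}
  Reached 8 of 8 vertices

Step 3: All 8 vertices reached from vertex 1, so the graph is connected.
Number of connected components: 1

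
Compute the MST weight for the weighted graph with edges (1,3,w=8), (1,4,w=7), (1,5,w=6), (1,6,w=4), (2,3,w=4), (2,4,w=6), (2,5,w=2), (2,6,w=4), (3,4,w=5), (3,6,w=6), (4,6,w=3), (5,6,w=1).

Apply Kruskal's algorithm (sort edges by weight, add if no cycle):

Sorted edges by weight:
  (5,6) w=1
  (2,5) w=2
  (4,6) w=3
  (1,6) w=4
  (2,3) w=4
  (2,6) w=4
  (3,4) w=5
  (1,5) w=6
  (2,4) w=6
  (3,6) w=6
  (1,4) w=7
  (1,3) w=8

Add edge (5,6) w=1 -- no cycle. Running total: 1
Add edge (2,5) w=2 -- no cycle. Running total: 3
Add edge (4,6) w=3 -- no cycle. Running total: 6
Add edge (1,6) w=4 -- no cycle. Running total: 10
Add edge (2,3) w=4 -- no cycle. Running total: 14

MST edges: (5,6,w=1), (2,5,w=2), (4,6,w=3), (1,6,w=4), (2,3,w=4)
Total MST weight: 1 + 2 + 3 + 4 + 4 = 14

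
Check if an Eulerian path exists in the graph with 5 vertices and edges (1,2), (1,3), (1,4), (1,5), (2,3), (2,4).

Step 1: Find the degree of each vertex:
  deg(1) = 4
  deg(2) = 3
  deg(3) = 2
  deg(4) = 2
  deg(5) = 1

Step 2: Count vertices with odd degree:
  Odd-degree vertices: 2, 5 (2 total)

Step 3: Apply Euler's theorem:
  - Eulerian circuit exists iff graph is connected and all vertices have even degree
  - Eulerian path exists iff graph is connected and has 0 or 2 odd-degree vertices

Graph is connected with exactly 2 odd-degree vertices (2, 5).
Eulerian path exists (starting and ending at the odd-degree vertices), but no Eulerian circuit.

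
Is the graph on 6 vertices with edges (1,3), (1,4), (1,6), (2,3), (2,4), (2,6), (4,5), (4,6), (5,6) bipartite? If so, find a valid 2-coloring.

Step 1: Attempt 2-coloring using BFS:
  Start at vertex 1, assign color 0
  Color vertex 3 with color 1 (neighbor of 1)
  Color vertex 4 with color 1 (neighbor of 1)
  Color vertex 6 with color 1 (neighbor of 1)
  Color vertex 2 with color 0 (neighbor of 3)
  Color vertex 5 with color 0 (neighbor of 4)

Step 2: Conflict found! Vertices 4 and 6 are adjacent but have the same color.
This means the graph contains an odd cycle.

The graph is NOT bipartite.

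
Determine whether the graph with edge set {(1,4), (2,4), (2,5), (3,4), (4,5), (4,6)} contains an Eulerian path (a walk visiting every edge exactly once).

Step 1: Find the degree of each vertex:
  deg(1) = 1
  deg(2) = 2
  deg(3) = 1
  deg(4) = 5
  deg(5) = 2
  deg(6) = 1

Step 2: Count vertices with odd degree:
  Odd-degree vertices: 1, 3, 4, 6 (4 total)

Step 3: Apply Euler's theorem:
  - Eulerian circuit exists iff graph is connected and all vertices have even degree
  - Eulerian path exists iff graph is connected and has 0 or 2 odd-degree vertices

Graph has 4 odd-degree vertices (need 0 or 2).
Neither Eulerian path nor Eulerian circuit exists.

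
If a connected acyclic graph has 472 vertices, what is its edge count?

A tree on n vertices always has exactly n - 1 edges.
For n = 472: edges = 472 - 1 = 471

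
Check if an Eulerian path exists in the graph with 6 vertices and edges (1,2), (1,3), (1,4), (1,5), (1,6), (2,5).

Step 1: Find the degree of each vertex:
  deg(1) = 5
  deg(2) = 2
  deg(3) = 1
  deg(4) = 1
  deg(5) = 2
  deg(6) = 1

Step 2: Count vertices with odd degree:
  Odd-degree vertices: 1, 3, 4, 6 (4 total)

Step 3: Apply Euler's theorem:
  - Eulerian circuit exists iff graph is connected and all vertices have even degree
  - Eulerian path exists iff graph is connected and has 0 or 2 odd-degree vertices

Graph has 4 odd-degree vertices (need 0 or 2).
Neither Eulerian path nor Eulerian circuit exists.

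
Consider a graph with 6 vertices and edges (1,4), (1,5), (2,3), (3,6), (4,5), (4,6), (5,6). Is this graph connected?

Step 1: Build adjacency list from edges:
  1: 4, 5
  2: 3
  3: 2, 6
  4: 1, 5, 6
  5: 1, 4, 6
  6: 3, 4, 5

Step 2: Run BFS/DFS from vertex 1:
  Visited: {1, 4, 5, 6, 3, 2}
  Reached 6 of 6 vertices

Step 3: All 6 vertices reached from vertex 1, so the graph is connected.
Answer: Yes, the graph is connected.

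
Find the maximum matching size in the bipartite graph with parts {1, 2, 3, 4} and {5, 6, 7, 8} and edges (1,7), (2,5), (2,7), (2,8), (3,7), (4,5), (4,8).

Step 1: List the neighbors of each left vertex:
  1: 7
  2: 5, 7, 8
  3: 7
  4: 5, 8

Step 2: Greedily match left vertices, then look for augmenting paths:
  Match 1 -- 7
  Match 2 -- 5
  Match 4 -- 8
  No augmenting path remains.

Step 3: Verify this is maximum:
  Matching has size 3. The vertex set {2, 4, 7} covers every edge and has size 3; any matching has at most one edge per cover vertex, so 3 is maximum (König's theorem).

Maximum matching: {(1,7), (2,5), (4,8)}
Size: 3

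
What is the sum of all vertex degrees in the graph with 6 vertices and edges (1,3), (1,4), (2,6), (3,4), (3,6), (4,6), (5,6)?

Step 1: Count edges incident to each vertex:
  deg(1) = 2 (neighbors: 3, 4)
  deg(2) = 1 (neighbors: 6)
  deg(3) = 3 (neighbors: 1, 4, 6)
  deg(4) = 3 (neighbors: 1, 3, 6)
  deg(5) = 1 (neighbors: 6)
  deg(6) = 4 (neighbors: 2, 3, 4, 5)

Step 2: Sum all degrees:
  2 + 1 + 3 + 3 + 1 + 4 = 14

Verification: sum of degrees = 2 * |E| = 2 * 7 = 14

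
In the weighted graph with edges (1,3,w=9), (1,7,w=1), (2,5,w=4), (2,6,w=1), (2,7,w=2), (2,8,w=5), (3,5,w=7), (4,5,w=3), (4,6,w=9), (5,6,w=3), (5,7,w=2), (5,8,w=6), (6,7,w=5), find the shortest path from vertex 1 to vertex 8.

Step 1: Build adjacency list with weights:
  1: 3(w=9), 7(w=1)
  2: 5(w=4), 6(w=1), 7(w=2), 8(w=5)
  3: 1(w=9), 5(w=7)
  4: 5(w=3), 6(w=9)
  5: 2(w=4), 3(w=7), 4(w=3), 6(w=3), 7(w=2), 8(w=6)
  6: 2(w=1), 4(w=9), 5(w=3), 7(w=5)
  7: 1(w=1), 2(w=2), 5(w=2), 6(w=5)
  8: 2(w=5), 5(w=6)

Step 2: Apply Dijkstra's algorithm from vertex 1:
  Visit vertex 1 (distance=0)
    Update dist[3] = 9
    Update dist[7] = 1
  Visit vertex 7 (distance=1)
    Update dist[2] = 3
    Update dist[5] = 3
    Update dist[6] = 6
  Visit vertex 2 (distance=3)
    Update dist[6] = 4
    Update dist[8] = 8
  Visit vertex 5 (distance=3)
    Update dist[4] = 6
  Visit vertex 6 (distance=4)
  Visit vertex 4 (distance=6)
  Visit vertex 8 (distance=8)

Step 3: Shortest path: 1 -> 7 -> 2 -> 8
Total weight: 1 + 2 + 5 = 8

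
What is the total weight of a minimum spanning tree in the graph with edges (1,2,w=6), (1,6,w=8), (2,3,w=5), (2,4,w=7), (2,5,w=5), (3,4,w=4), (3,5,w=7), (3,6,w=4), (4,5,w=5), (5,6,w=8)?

Apply Kruskal's algorithm (sort edges by weight, add if no cycle):

Sorted edges by weight:
  (3,4) w=4
  (3,6) w=4
  (2,3) w=5
  (2,5) w=5
  (4,5) w=5
  (1,2) w=6
  (2,4) w=7
  (3,5) w=7
  (1,6) w=8
  (5,6) w=8

Add edge (3,4) w=4 -- no cycle. Running total: 4
Add edge (3,6) w=4 -- no cycle. Running total: 8
Add edge (2,3) w=5 -- no cycle. Running total: 13
Add edge (2,5) w=5 -- no cycle. Running total: 18
Skip edge (4,5) w=5 -- would create cycle
Add edge (1,2) w=6 -- no cycle. Running total: 24

MST edges: (3,4,w=4), (3,6,w=4), (2,3,w=5), (2,5,w=5), (1,2,w=6)
Total MST weight: 4 + 4 + 5 + 5 + 6 = 24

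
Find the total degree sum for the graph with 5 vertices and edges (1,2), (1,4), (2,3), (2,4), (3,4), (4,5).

Step 1: Count edges incident to each vertex:
  deg(1) = 2 (neighbors: 2, 4)
  deg(2) = 3 (neighbors: 1, 3, 4)
  deg(3) = 2 (neighbors: 2, 4)
  deg(4) = 4 (neighbors: 1, 2, 3, 5)
  deg(5) = 1 (neighbors: 4)

Step 2: Sum all degrees:
  2 + 3 + 2 + 4 + 1 = 12

Verification: sum of degrees = 2 * |E| = 2 * 6 = 12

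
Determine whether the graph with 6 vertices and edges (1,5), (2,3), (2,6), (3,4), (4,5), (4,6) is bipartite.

Step 1: Attempt 2-coloring using BFS:
  Start at vertex 1, assign color 0
  Color vertex 5 with color 1 (neighbor of 1)
  Color vertex 4 with color 0 (neighbor of 5)
  Color vertex 3 with color 1 (neighbor of 4)
  Color vertex 6 with color 1 (neighbor of 4)
  Color vertex 2 with color 0 (neighbor of 3)

Step 2: 2-coloring succeeded. No conflicts found.
  Set A (color 0): {1, 2, 4}
  Set B (color 1): {3, 5, 6}

The graph is bipartite with partition {1, 2, 4}, {3, 5, 6}.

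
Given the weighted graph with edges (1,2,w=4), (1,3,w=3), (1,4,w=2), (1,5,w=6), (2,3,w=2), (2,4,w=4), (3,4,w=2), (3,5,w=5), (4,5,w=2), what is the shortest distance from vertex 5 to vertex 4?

Step 1: Build adjacency list with weights:
  1: 2(w=4), 3(w=3), 4(w=2), 5(w=6)
  2: 1(w=4), 3(w=2), 4(w=4)
  3: 1(w=3), 2(w=2), 4(w=2), 5(w=5)
  4: 1(w=2), 2(w=4), 3(w=2), 5(w=2)
  5: 1(w=6), 3(w=5), 4(w=2)

Step 2: Apply Dijkstra's algorithm from vertex 5:
  Visit vertex 5 (distance=0)
    Update dist[1] = 6
    Update dist[3] = 5
    Update dist[4] = 2
  Visit vertex 4 (distance=2)
    Update dist[1] = 4
    Update dist[2] = 6
    Update dist[3] = 4

Step 3: Shortest path: 5 -> 4
Total weight: 2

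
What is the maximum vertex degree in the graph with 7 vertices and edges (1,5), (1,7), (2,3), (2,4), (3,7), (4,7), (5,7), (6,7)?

Step 1: Count edges incident to each vertex:
  deg(1) = 2 (neighbors: 5, 7)
  deg(2) = 2 (neighbors: 3, 4)
  deg(3) = 2 (neighbors: 2, 7)
  deg(4) = 2 (neighbors: 2, 7)
  deg(5) = 2 (neighbors: 1, 7)
  deg(6) = 1 (neighbors: 7)
  deg(7) = 5 (neighbors: 1, 3, 4, 5, 6)

Step 2: Find maximum:
  max(2, 2, 2, 2, 2, 1, 5) = 5 (vertex 7)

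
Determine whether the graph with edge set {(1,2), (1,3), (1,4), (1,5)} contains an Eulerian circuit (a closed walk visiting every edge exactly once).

Step 1: Find the degree of each vertex:
  deg(1) = 4
  deg(2) = 1
  deg(3) = 1
  deg(4) = 1
  deg(5) = 1

Step 2: Count vertices with odd degree:
  Odd-degree vertices: 2, 3, 4, 5 (4 total)

Step 3: Apply Euler's theorem:
  - Eulerian circuit exists iff graph is connected and all vertices have even degree
  - Eulerian path exists iff graph is connected and has 0 or 2 odd-degree vertices

Graph has 4 odd-degree vertices (need 0 or 2).
Neither Eulerian path nor Eulerian circuit exists.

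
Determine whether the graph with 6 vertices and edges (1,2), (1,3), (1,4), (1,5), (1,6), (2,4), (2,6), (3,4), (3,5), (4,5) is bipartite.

Step 1: Attempt 2-coloring using BFS:
  Start at vertex 1, assign color 0
  Color vertex 2 with color 1 (neighbor of 1)
  Color vertex 3 with color 1 (neighbor of 1)
  Color vertex 4 with color 1 (neighbor of 1)
  Color vertex 5 with color 1 (neighbor of 1)
  Color vertex 6 with color 1 (neighbor of 1)

Step 2: Conflict found! Vertices 2 and 4 are adjacent but have the same color.
This means the graph contains an odd cycle.

The graph is NOT bipartite.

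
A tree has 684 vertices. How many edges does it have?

A tree on n vertices always has exactly n - 1 edges.
For n = 684: edges = 684 - 1 = 683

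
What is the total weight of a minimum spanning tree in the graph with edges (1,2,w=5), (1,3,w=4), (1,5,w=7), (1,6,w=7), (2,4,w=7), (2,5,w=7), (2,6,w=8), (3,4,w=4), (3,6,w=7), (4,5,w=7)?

Apply Kruskal's algorithm (sort edges by weight, add if no cycle):

Sorted edges by weight:
  (1,3) w=4
  (3,4) w=4
  (1,2) w=5
  (1,5) w=7
  (1,6) w=7
  (2,5) w=7
  (2,4) w=7
  (3,6) w=7
  (4,5) w=7
  (2,6) w=8

Add edge (1,3) w=4 -- no cycle. Running total: 4
Add edge (3,4) w=4 -- no cycle. Running total: 8
Add edge (1,2) w=5 -- no cycle. Running total: 13
Add edge (1,5) w=7 -- no cycle. Running total: 20
Add edge (1,6) w=7 -- no cycle. Running total: 27

MST edges: (1,3,w=4), (3,4,w=4), (1,2,w=5), (1,5,w=7), (1,6,w=7)
Total MST weight: 4 + 4 + 5 + 7 + 7 = 27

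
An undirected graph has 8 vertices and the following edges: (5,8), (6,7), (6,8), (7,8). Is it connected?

Step 1: Build adjacency list from edges:
  1: (none)
  2: (none)
  3: (none)
  4: (none)
  5: 8
  6: 7, 8
  7: 6, 8
  8: 5, 6, 7

Step 2: Run BFS/DFS from vertex 1:
  Visited: {1}
  Reached 1 of 8 vertices

Step 3: Only 1 of 8 vertices reached. Graph is disconnected.
Connected components: {1}, {2}, {3}, {4}, {5, 6, 7, 8}
Answer: No, the graph is not connected (5 components).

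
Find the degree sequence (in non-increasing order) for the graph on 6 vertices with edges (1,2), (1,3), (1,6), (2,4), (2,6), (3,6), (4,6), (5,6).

Step 1: Count edges incident to each vertex:
  deg(1) = 3 (neighbors: 2, 3, 6)
  deg(2) = 3 (neighbors: 1, 4, 6)
  deg(3) = 2 (neighbors: 1, 6)
  deg(4) = 2 (neighbors: 2, 6)
  deg(5) = 1 (neighbors: 6)
  deg(6) = 5 (neighbors: 1, 2, 3, 4, 5)

Step 2: Sort degrees in non-increasing order:
  Degrees: [3, 3, 2, 2, 1, 5] -> sorted: [5, 3, 3, 2, 2, 1]

Degree sequence: [5, 3, 3, 2, 2, 1]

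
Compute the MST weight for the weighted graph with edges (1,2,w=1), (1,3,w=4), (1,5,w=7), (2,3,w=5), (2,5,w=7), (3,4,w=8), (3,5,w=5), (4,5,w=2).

Apply Kruskal's algorithm (sort edges by weight, add if no cycle):

Sorted edges by weight:
  (1,2) w=1
  (4,5) w=2
  (1,3) w=4
  (2,3) w=5
  (3,5) w=5
  (1,5) w=7
  (2,5) w=7
  (3,4) w=8

Add edge (1,2) w=1 -- no cycle. Running total: 1
Add edge (4,5) w=2 -- no cycle. Running total: 3
Add edge (1,3) w=4 -- no cycle. Running total: 7
Skip edge (2,3) w=5 -- would create cycle
Add edge (3,5) w=5 -- no cycle. Running total: 12

MST edges: (1,2,w=1), (4,5,w=2), (1,3,w=4), (3,5,w=5)
Total MST weight: 1 + 2 + 4 + 5 = 12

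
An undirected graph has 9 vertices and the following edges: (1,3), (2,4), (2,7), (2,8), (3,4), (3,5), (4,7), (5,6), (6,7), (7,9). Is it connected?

Step 1: Build adjacency list from edges:
  1: 3
  2: 4, 7, 8
  3: 1, 4, 5
  4: 2, 3, 7
  5: 3, 6
  6: 5, 7
  7: 2, 4, 6, 9
  8: 2
  9: 7

Step 2: Run BFS/DFS from vertex 1:
  Visited: {1, 3, 4, 5, 2, 7, 6, 8, 9}
  Reached 9 of 9 vertices

Step 3: All 9 vertices reached from vertex 1, so the graph is connected.
Answer: Yes, the graph is connected.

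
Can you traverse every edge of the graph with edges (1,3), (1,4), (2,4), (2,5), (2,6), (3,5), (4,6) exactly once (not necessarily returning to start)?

Step 1: Find the degree of each vertex:
  deg(1) = 2
  deg(2) = 3
  deg(3) = 2
  deg(4) = 3
  deg(5) = 2
  deg(6) = 2

Step 2: Count vertices with odd degree:
  Odd-degree vertices: 2, 4 (2 total)

Step 3: Apply Euler's theorem:
  - Eulerian circuit exists iff graph is connected and all vertices have even degree
  - Eulerian path exists iff graph is connected and has 0 or 2 odd-degree vertices

Graph is connected with exactly 2 odd-degree vertices (2, 4).
Eulerian path exists (starting and ending at the odd-degree vertices), but no Eulerian circuit.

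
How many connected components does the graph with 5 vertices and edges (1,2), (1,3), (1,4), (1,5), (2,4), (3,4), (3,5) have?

Step 1: Build adjacency list from edges:
  1: 2, 3, 4, 5
  2: 1, 4
  3: 1, 4, 5
  4: 1, 2, 3
  5: 1, 3

Step 2: Run BFS/DFS from vertex 1:
  Visited: {1, 2, 3, 4, 5}
  Reached 5 of 5 vertices

Step 3: All 5 vertices reached from vertex 1, so the graph is connected.
Number of connected components: 1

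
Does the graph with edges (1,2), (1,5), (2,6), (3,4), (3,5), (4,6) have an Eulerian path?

Step 1: Find the degree of each vertex:
  deg(1) = 2
  deg(2) = 2
  deg(3) = 2
  deg(4) = 2
  deg(5) = 2
  deg(6) = 2

Step 2: Count vertices with odd degree:
  All vertices have even degree (0 odd-degree vertices)

Step 3: Apply Euler's theorem:
  - Eulerian circuit exists iff graph is connected and all vertices have even degree
  - Eulerian path exists iff graph is connected and has 0 or 2 odd-degree vertices

Graph is connected with 0 odd-degree vertices.
Both Eulerian circuit and Eulerian path exist.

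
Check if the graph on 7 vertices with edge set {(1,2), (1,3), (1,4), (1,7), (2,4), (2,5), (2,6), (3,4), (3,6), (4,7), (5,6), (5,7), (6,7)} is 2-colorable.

Step 1: Attempt 2-coloring using BFS:
  Start at vertex 1, assign color 0
  Color vertex 2 with color 1 (neighbor of 1)
  Color vertex 3 with color 1 (neighbor of 1)
  Color vertex 4 with color 1 (neighbor of 1)
  Color vertex 7 with color 1 (neighbor of 1)

Step 2: Conflict found! Vertices 2 and 4 are adjacent but have the same color.
This means the graph contains an odd cycle.

The graph is NOT bipartite.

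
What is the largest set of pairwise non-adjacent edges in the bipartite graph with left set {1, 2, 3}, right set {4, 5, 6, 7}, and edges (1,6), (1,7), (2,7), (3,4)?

Step 1: List the neighbors of each left vertex:
  1: 6, 7
  2: 7
  3: 4

Step 2: Greedily match left vertices, then look for augmenting paths:
  Match 1 -- 6
  Match 2 -- 7
  Match 3 -- 4
  No augmenting path remains.

Step 3: Verify this is maximum:
  Matching size 3 = min(|L|, |R|) = min(3, 4), which is an upper bound, so this matching is maximum.

Maximum matching: {(1,6), (2,7), (3,4)}
Size: 3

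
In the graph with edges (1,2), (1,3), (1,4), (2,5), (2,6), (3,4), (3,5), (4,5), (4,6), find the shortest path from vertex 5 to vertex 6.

Step 1: Build adjacency list:
  1: 2, 3, 4
  2: 1, 5, 6
  3: 1, 4, 5
  4: 1, 3, 5, 6
  5: 2, 3, 4
  6: 2, 4

Step 2: BFS from vertex 5 to find shortest path to 6:
  vertex 2 reached at distance 1
  vertex 3 reached at distance 1
  vertex 4 reached at distance 1
  vertex 1 reached at distance 2
  vertex 6 reached at distance 2

Step 3: Shortest path: 5 -> 4 -> 6
Path length: 2 edges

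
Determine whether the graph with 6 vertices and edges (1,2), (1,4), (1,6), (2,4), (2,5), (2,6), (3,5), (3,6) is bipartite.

Step 1: Attempt 2-coloring using BFS:
  Start at vertex 1, assign color 0
  Color vertex 2 with color 1 (neighbor of 1)
  Color vertex 4 with color 1 (neighbor of 1)
  Color vertex 6 with color 1 (neighbor of 1)

Step 2: Conflict found! Vertices 2 and 4 are adjacent but have the same color.
This means the graph contains an odd cycle.

The graph is NOT bipartite.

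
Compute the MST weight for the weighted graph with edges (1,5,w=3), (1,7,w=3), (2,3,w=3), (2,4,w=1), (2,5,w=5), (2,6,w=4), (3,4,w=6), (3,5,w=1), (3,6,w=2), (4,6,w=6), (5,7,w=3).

Apply Kruskal's algorithm (sort edges by weight, add if no cycle):

Sorted edges by weight:
  (2,4) w=1
  (3,5) w=1
  (3,6) w=2
  (1,7) w=3
  (1,5) w=3
  (2,3) w=3
  (5,7) w=3
  (2,6) w=4
  (2,5) w=5
  (3,4) w=6
  (4,6) w=6

Add edge (2,4) w=1 -- no cycle. Running total: 1
Add edge (3,5) w=1 -- no cycle. Running total: 2
Add edge (3,6) w=2 -- no cycle. Running total: 4
Add edge (1,7) w=3 -- no cycle. Running total: 7
Add edge (1,5) w=3 -- no cycle. Running total: 10
Add edge (2,3) w=3 -- no cycle. Running total: 13

MST edges: (2,4,w=1), (3,5,w=1), (3,6,w=2), (1,7,w=3), (1,5,w=3), (2,3,w=3)
Total MST weight: 1 + 1 + 2 + 3 + 3 + 3 = 13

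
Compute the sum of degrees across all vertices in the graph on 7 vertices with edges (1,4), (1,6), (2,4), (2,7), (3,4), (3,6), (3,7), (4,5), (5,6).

Step 1: Count edges incident to each vertex:
  deg(1) = 2 (neighbors: 4, 6)
  deg(2) = 2 (neighbors: 4, 7)
  deg(3) = 3 (neighbors: 4, 6, 7)
  deg(4) = 4 (neighbors: 1, 2, 3, 5)
  deg(5) = 2 (neighbors: 4, 6)
  deg(6) = 3 (neighbors: 1, 3, 5)
  deg(7) = 2 (neighbors: 2, 3)

Step 2: Sum all degrees:
  2 + 2 + 3 + 4 + 2 + 3 + 2 = 18

Verification: sum of degrees = 2 * |E| = 2 * 9 = 18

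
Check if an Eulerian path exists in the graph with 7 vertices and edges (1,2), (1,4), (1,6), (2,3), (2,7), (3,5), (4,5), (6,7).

Step 1: Find the degree of each vertex:
  deg(1) = 3
  deg(2) = 3
  deg(3) = 2
  deg(4) = 2
  deg(5) = 2
  deg(6) = 2
  deg(7) = 2

Step 2: Count vertices with odd degree:
  Odd-degree vertices: 1, 2 (2 total)

Step 3: Apply Euler's theorem:
  - Eulerian circuit exists iff graph is connected and all vertices have even degree
  - Eulerian path exists iff graph is connected and has 0 or 2 odd-degree vertices

Graph is connected with exactly 2 odd-degree vertices (1, 2).
Eulerian path exists (starting and ending at the odd-degree vertices), but no Eulerian circuit.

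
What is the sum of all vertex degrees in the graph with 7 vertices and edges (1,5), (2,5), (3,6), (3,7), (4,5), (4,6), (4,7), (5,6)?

Step 1: Count edges incident to each vertex:
  deg(1) = 1 (neighbors: 5)
  deg(2) = 1 (neighbors: 5)
  deg(3) = 2 (neighbors: 6, 7)
  deg(4) = 3 (neighbors: 5, 6, 7)
  deg(5) = 4 (neighbors: 1, 2, 4, 6)
  deg(6) = 3 (neighbors: 3, 4, 5)
  deg(7) = 2 (neighbors: 3, 4)

Step 2: Sum all degrees:
  1 + 1 + 2 + 3 + 4 + 3 + 2 = 16

Verification: sum of degrees = 2 * |E| = 2 * 8 = 16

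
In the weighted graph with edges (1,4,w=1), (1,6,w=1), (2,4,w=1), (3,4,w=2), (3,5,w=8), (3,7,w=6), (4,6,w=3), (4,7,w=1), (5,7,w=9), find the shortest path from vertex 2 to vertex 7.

Step 1: Build adjacency list with weights:
  1: 4(w=1), 6(w=1)
  2: 4(w=1)
  3: 4(w=2), 5(w=8), 7(w=6)
  4: 1(w=1), 2(w=1), 3(w=2), 6(w=3), 7(w=1)
  5: 3(w=8), 7(w=9)
  6: 1(w=1), 4(w=3)
  7: 3(w=6), 4(w=1), 5(w=9)

Step 2: Apply Dijkstra's algorithm from vertex 2:
  Visit vertex 2 (distance=0)
    Update dist[4] = 1
  Visit vertex 4 (distance=1)
    Update dist[1] = 2
    Update dist[3] = 3
    Update dist[6] = 4
    Update dist[7] = 2
  Visit vertex 1 (distance=2)
    Update dist[6] = 3
  Visit vertex 7 (distance=2)
    Update dist[5] = 11

Step 3: Shortest path: 2 -> 4 -> 7
Total weight: 1 + 1 = 2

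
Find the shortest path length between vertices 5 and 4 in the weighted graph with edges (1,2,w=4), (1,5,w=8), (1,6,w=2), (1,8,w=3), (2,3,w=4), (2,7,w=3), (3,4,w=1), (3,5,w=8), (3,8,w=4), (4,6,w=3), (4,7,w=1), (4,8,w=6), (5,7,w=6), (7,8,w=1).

Step 1: Build adjacency list with weights:
  1: 2(w=4), 5(w=8), 6(w=2), 8(w=3)
  2: 1(w=4), 3(w=4), 7(w=3)
  3: 2(w=4), 4(w=1), 5(w=8), 8(w=4)
  4: 3(w=1), 6(w=3), 7(w=1), 8(w=6)
  5: 1(w=8), 3(w=8), 7(w=6)
  6: 1(w=2), 4(w=3)
  7: 2(w=3), 4(w=1), 5(w=6), 8(w=1)
  8: 1(w=3), 3(w=4), 4(w=6), 7(w=1)

Step 2: Apply Dijkstra's algorithm from vertex 5:
  Visit vertex 5 (distance=0)
    Update dist[1] = 8
    Update dist[3] = 8
    Update dist[7] = 6
  Visit vertex 7 (distance=6)
    Update dist[2] = 9
    Update dist[4] = 7
    Update dist[8] = 7
  Visit vertex 4 (distance=7)
    Update dist[6] = 10

Step 3: Shortest path: 5 -> 7 -> 4
Total weight: 6 + 1 = 7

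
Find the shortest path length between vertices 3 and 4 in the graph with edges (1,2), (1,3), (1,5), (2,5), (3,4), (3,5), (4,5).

Step 1: Build adjacency list:
  1: 2, 3, 5
  2: 1, 5
  3: 1, 4, 5
  4: 3, 5
  5: 1, 2, 3, 4

Step 2: BFS from vertex 3 to find shortest path to 4:
  vertex 1 reached at distance 1
  vertex 4 reached at distance 1

Step 3: Shortest path: 3 -> 4
Path length: 1 edge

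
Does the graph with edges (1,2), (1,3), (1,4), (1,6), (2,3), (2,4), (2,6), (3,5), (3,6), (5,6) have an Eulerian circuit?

Step 1: Find the degree of each vertex:
  deg(1) = 4
  deg(2) = 4
  deg(3) = 4
  deg(4) = 2
  deg(5) = 2
  deg(6) = 4

Step 2: Count vertices with odd degree:
  All vertices have even degree (0 odd-degree vertices)

Step 3: Apply Euler's theorem:
  - Eulerian circuit exists iff graph is connected and all vertices have even degree
  - Eulerian path exists iff graph is connected and has 0 or 2 odd-degree vertices

Graph is connected with 0 odd-degree vertices.
Both Eulerian circuit and Eulerian path exist.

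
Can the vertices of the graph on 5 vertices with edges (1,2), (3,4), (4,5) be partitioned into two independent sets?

Step 1: Attempt 2-coloring using BFS:
  Start at vertex 1, assign color 0
  Color vertex 2 with color 1 (neighbor of 1)
  Start new component at vertex 3, assign color 0
  Color vertex 4 with color 1 (neighbor of 3)
  Color vertex 5 with color 0 (neighbor of 4)

Step 2: 2-coloring succeeded. No conflicts found.
  Set A (color 0): {1, 3, 5}
  Set B (color 1): {2, 4}

The graph is bipartite with partition {1, 3, 5}, {2, 4}.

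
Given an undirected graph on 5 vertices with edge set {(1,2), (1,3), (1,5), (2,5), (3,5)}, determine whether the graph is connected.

Step 1: Build adjacency list from edges:
  1: 2, 3, 5
  2: 1, 5
  3: 1, 5
  4: (none)
  5: 1, 2, 3

Step 2: Run BFS/DFS from vertex 1:
  Visited: {1, 2, 3, 5}
  Reached 4 of 5 vertices

Step 3: Only 4 of 5 vertices reached. Graph is disconnected.
Connected components: {1, 2, 3, 5}, {4}
Answer: No, the graph is not connected (2 components).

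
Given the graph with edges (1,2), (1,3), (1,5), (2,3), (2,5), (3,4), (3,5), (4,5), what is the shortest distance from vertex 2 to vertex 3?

Step 1: Build adjacency list:
  1: 2, 3, 5
  2: 1, 3, 5
  3: 1, 2, 4, 5
  4: 3, 5
  5: 1, 2, 3, 4

Step 2: BFS from vertex 2 to find shortest path to 3:
  vertex 1 reached at distance 1
  vertex 3 reached at distance 1

Step 3: Shortest path: 2 -> 3
Path length: 1 edge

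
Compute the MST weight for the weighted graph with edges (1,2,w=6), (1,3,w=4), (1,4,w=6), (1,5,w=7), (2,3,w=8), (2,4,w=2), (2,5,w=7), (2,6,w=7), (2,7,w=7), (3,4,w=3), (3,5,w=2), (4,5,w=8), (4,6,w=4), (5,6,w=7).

Apply Kruskal's algorithm (sort edges by weight, add if no cycle):

Sorted edges by weight:
  (2,4) w=2
  (3,5) w=2
  (3,4) w=3
  (1,3) w=4
  (4,6) w=4
  (1,2) w=6
  (1,4) w=6
  (1,5) w=7
  (2,5) w=7
  (2,7) w=7
  (2,6) w=7
  (5,6) w=7
  (2,3) w=8
  (4,5) w=8

Add edge (2,4) w=2 -- no cycle. Running total: 2
Add edge (3,5) w=2 -- no cycle. Running total: 4
Add edge (3,4) w=3 -- no cycle. Running total: 7
Add edge (1,3) w=4 -- no cycle. Running total: 11
Add edge (4,6) w=4 -- no cycle. Running total: 15
Skip edge (1,2) w=6 -- would create cycle
Skip edge (1,4) w=6 -- would create cycle
Skip edge (1,5) w=7 -- would create cycle
Skip edge (2,5) w=7 -- would create cycle
Add edge (2,7) w=7 -- no cycle. Running total: 22

MST edges: (2,4,w=2), (3,5,w=2), (3,4,w=3), (1,3,w=4), (4,6,w=4), (2,7,w=7)
Total MST weight: 2 + 2 + 3 + 4 + 4 + 7 = 22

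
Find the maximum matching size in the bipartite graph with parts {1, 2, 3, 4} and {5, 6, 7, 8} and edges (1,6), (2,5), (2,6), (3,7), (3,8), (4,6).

Step 1: List the neighbors of each left vertex:
  1: 6
  2: 5, 6
  3: 7, 8
  4: 6

Step 2: Greedily match left vertices, then look for augmenting paths:
  Match 1 -- 6
  Match 2 -- 5
  Match 3 -- 7
  No augmenting path remains.

Step 3: Verify this is maximum:
  Matching has size 3. The vertex set {2, 3, 6} covers every edge and has size 3; any matching has at most one edge per cover vertex, so 3 is maximum (König's theorem).

Maximum matching: {(1,6), (2,5), (3,7)}
Size: 3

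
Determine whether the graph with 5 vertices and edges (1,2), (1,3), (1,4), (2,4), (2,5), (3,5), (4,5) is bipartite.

Step 1: Attempt 2-coloring using BFS:
  Start at vertex 1, assign color 0
  Color vertex 2 with color 1 (neighbor of 1)
  Color vertex 3 with color 1 (neighbor of 1)
  Color vertex 4 with color 1 (neighbor of 1)

Step 2: Conflict found! Vertices 2 and 4 are adjacent but have the same color.
This means the graph contains an odd cycle.

The graph is NOT bipartite.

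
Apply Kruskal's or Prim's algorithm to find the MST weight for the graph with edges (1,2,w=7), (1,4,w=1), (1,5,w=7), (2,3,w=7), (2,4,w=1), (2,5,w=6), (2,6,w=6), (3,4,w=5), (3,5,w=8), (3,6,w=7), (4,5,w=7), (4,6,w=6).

Apply Kruskal's algorithm (sort edges by weight, add if no cycle):

Sorted edges by weight:
  (1,4) w=1
  (2,4) w=1
  (3,4) w=5
  (2,5) w=6
  (2,6) w=6
  (4,6) w=6
  (1,5) w=7
  (1,2) w=7
  (2,3) w=7
  (3,6) w=7
  (4,5) w=7
  (3,5) w=8

Add edge (1,4) w=1 -- no cycle. Running total: 1
Add edge (2,4) w=1 -- no cycle. Running total: 2
Add edge (3,4) w=5 -- no cycle. Running total: 7
Add edge (2,5) w=6 -- no cycle. Running total: 13
Add edge (2,6) w=6 -- no cycle. Running total: 19

MST edges: (1,4,w=1), (2,4,w=1), (3,4,w=5), (2,5,w=6), (2,6,w=6)
Total MST weight: 1 + 1 + 5 + 6 + 6 = 19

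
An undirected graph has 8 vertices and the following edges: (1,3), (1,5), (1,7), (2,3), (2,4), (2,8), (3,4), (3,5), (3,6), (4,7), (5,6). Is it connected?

Step 1: Build adjacency list from edges:
  1: 3, 5, 7
  2: 3, 4, 8
  3: 1, 2, 4, 5, 6
  4: 2, 3, 7
  5: 1, 3, 6
  6: 3, 5
  7: 1, 4
  8: 2

Step 2: Run BFS/DFS from vertex 1:
  Visited: {1, 3, 5, 7, 2, 4, 6, 8}
  Reached 8 of 8 vertices

Step 3: All 8 vertices reached from vertex 1, so the graph is connected.
Answer: Yes, the graph is connected.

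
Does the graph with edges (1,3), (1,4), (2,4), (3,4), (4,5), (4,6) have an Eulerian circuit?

Step 1: Find the degree of each vertex:
  deg(1) = 2
  deg(2) = 1
  deg(3) = 2
  deg(4) = 5
  deg(5) = 1
  deg(6) = 1

Step 2: Count vertices with odd degree:
  Odd-degree vertices: 2, 4, 5, 6 (4 total)

Step 3: Apply Euler's theorem:
  - Eulerian circuit exists iff graph is connected and all vertices have even degree
  - Eulerian path exists iff graph is connected and has 0 or 2 odd-degree vertices

Graph has 4 odd-degree vertices (need 0 or 2).
Neither Eulerian path nor Eulerian circuit exists.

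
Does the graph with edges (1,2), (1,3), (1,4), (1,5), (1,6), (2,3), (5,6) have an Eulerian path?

Step 1: Find the degree of each vertex:
  deg(1) = 5
  deg(2) = 2
  deg(3) = 2
  deg(4) = 1
  deg(5) = 2
  deg(6) = 2

Step 2: Count vertices with odd degree:
  Odd-degree vertices: 1, 4 (2 total)

Step 3: Apply Euler's theorem:
  - Eulerian circuit exists iff graph is connected and all vertices have even degree
  - Eulerian path exists iff graph is connected and has 0 or 2 odd-degree vertices

Graph is connected with exactly 2 odd-degree vertices (1, 4).
Eulerian path exists (starting and ending at the odd-degree vertices), but no Eulerian circuit.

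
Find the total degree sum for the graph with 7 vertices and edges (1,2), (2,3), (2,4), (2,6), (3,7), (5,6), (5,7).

Step 1: Count edges incident to each vertex:
  deg(1) = 1 (neighbors: 2)
  deg(2) = 4 (neighbors: 1, 3, 4, 6)
  deg(3) = 2 (neighbors: 2, 7)
  deg(4) = 1 (neighbors: 2)
  deg(5) = 2 (neighbors: 6, 7)
  deg(6) = 2 (neighbors: 2, 5)
  deg(7) = 2 (neighbors: 3, 5)

Step 2: Sum all degrees:
  1 + 4 + 2 + 1 + 2 + 2 + 2 = 14

Verification: sum of degrees = 2 * |E| = 2 * 7 = 14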